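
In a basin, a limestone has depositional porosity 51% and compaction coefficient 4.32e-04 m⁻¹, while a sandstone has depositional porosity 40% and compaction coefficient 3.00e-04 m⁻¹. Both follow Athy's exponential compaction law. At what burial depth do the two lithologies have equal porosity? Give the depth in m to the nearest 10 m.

1840 m

Working in km (1 km = 1000 m; k in km⁻¹ = k in m⁻¹ × 1000):
Set phi₀ₐ e^(−kₐZ) = phi₀ᵦ e^(−kᵦZ) ⇒ ln(phi₀ₐ/phi₀ᵦ) = (kₐ − kᵦ)·Z
Z = ln(0.51/0.4) / (0.432 − 0.3) = 0.2429 / 0.132 = 1.841 km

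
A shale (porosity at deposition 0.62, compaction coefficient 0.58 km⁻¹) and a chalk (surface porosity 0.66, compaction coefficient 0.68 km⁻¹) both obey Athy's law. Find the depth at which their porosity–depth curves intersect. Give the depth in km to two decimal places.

0.63 km

Set φ₀ₐ e^(−kₐZ) = φ₀ᵦ e^(−kᵦZ) ⇒ ln(φ₀ₐ/φ₀ᵦ) = (kₐ − kᵦ)·Z
Z = ln(0.62/0.66) / (0.58 − 0.68) = -0.0625 / -0.1 = 0.625 km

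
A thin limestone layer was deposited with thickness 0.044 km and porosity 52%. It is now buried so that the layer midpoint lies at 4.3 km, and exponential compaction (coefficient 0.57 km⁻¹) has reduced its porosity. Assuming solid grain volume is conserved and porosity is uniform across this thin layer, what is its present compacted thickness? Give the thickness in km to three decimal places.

Porosity at 4.3 km: φ = 0.52·exp(−0.57×4.3) = 0.0448
Solid-volume conservation: h(1−φ) = h₀(1−φ₀) ⇒ h = h₀·(1−φ₀)/(1−φ)
h = 0.044 × (1 − 0.52)/(1 − 0.0448) = 0.044 × 0.5025 = 0.0221 km

0.022 km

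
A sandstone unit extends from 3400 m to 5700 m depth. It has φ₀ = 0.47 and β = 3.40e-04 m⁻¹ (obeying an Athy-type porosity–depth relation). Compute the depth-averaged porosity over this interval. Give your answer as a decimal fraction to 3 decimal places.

0.103

Working in km (1 km = 1000 m; β in km⁻¹ = β in m⁻¹ × 1000):
⟨φ⟩ = (1/(d₂−d₁)) ∫ φ₀ e^(−βd) dd = φ₀·(e^(−β·d₁) − e^(−β·d₂)) / (β·(d₂−d₁))
e^(−0.34×3.4) = 0.3147; e^(−0.34×5.7) = 0.1440
⟨φ⟩ = 0.47 × (0.3147 − 0.1440) / (0.34 × 2.3) = 0.47 × 0.2184 = 0.1026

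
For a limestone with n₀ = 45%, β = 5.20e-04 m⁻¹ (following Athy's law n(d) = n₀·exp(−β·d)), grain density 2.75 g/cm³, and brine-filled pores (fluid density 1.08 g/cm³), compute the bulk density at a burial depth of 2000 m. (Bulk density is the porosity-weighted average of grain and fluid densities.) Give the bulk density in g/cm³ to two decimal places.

Working in km (1 km = 1000 m; β in km⁻¹ = β in m⁻¹ × 1000):
Porosity at depth: n = 0.45·exp(−0.52×2) = 0.45×0.3535 = 0.1591
Bulk density: ρ_b = (1−n)ρ_g + n·ρ_f = 0.8409×2.75 + 0.1591×1.08
       = 2.313 + 0.172 = 2.484 g/cm³

2.48 g/cm³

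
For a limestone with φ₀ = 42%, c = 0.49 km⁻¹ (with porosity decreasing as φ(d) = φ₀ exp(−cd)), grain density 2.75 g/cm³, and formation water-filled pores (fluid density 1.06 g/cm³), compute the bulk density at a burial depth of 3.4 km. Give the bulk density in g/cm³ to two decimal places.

Porosity at depth: φ = 0.42·exp(−0.49×3.4) = 0.42×0.1890 = 0.0794
Bulk density: ρ_b = (1−φ)ρ_g + φ·ρ_f = 0.9206×2.75 + 0.0794×1.06
       = 2.532 + 0.084 = 2.616 g/cm³

2.62 g/cm³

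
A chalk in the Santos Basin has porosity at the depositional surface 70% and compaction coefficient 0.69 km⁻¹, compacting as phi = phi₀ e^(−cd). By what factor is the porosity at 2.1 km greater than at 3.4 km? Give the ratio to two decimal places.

phi(d₁)/phi(d₂) = e^(−c·d₁)/e^(−c·d₂) = e^{c(d₂−d₁)}
= exp(0.69 × 1.3) = exp(0.897) = 2.4522

2.45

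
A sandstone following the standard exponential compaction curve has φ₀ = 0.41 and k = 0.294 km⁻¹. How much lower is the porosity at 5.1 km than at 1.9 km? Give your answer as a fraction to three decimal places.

0.143

φ(1.9) = 0.41·e^(−0.294×1.9) = 0.2345
φ(5.1) = 0.41·e^(−0.294×5.1) = 0.0915
Δφ = 0.2345 − 0.0915 = 0.1430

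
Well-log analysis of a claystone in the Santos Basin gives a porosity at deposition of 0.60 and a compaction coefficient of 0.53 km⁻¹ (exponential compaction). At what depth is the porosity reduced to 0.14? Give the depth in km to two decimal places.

2.75 km

Invert Athy's law: Z = ln(phi₀/phi) / c
Z = ln(0.6/0.14) / 0.53 = ln(4.286) / 0.53 = 1.4553 / 0.53 = 2.746 km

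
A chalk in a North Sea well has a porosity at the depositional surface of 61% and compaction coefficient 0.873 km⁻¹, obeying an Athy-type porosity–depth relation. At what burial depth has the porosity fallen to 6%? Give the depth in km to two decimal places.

Invert Athy's law: d = ln(n₀/n) / c
d = ln(0.61/0.06) / 0.873 = ln(10.17) / 0.873 = 2.3191 / 0.873 = 2.656 km

2.66 km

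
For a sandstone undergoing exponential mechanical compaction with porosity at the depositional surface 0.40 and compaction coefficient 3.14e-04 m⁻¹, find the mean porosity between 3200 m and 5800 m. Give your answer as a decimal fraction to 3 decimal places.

Working in km (1 km = 1000 m; c in km⁻¹ = c in m⁻¹ × 1000):
⟨phi⟩ = (1/(Z₂−Z₁)) ∫ phi₀ e^(−cZ) dZ = phi₀·(e^(−c·Z₁) − e^(−c·Z₂)) / (c·(Z₂−Z₁))
e^(−0.314×3.2) = 0.3661; e^(−0.314×5.8) = 0.1618
⟨phi⟩ = 0.4 × (0.3661 − 0.1618) / (0.314 × 2.6) = 0.4 × 0.2502 = 0.1001

0.100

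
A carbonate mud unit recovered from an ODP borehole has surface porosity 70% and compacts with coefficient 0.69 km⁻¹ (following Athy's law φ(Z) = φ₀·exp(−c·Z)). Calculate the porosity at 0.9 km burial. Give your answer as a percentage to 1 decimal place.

φ = φ₀·exp(−c·Z) = 0.7 × exp(−0.69 × 0.9) = 0.7 × exp(−0.621)
  = 0.7 × 0.5374 = 0.3762

37.6%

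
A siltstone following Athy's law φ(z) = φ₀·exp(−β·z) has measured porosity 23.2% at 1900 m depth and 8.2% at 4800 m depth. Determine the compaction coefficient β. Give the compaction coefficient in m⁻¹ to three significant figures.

0.000359 m⁻¹

Working in km (1 km = 1000 m; β in km⁻¹ = β in m⁻¹ × 1000):
Athy: φ(z) = φ₀ e^(−βz) ⇒ φ₁/φ₂ = e^{β(z₂−z₁)} ⇒ β = ln(φ₁/φ₂)/(z₂−z₁)
β = ln(0.232/0.082) / (4.8 − 1.9) = ln(2.829) / 2.9 = 1.0400 / 2.9 = 0.3586 km⁻¹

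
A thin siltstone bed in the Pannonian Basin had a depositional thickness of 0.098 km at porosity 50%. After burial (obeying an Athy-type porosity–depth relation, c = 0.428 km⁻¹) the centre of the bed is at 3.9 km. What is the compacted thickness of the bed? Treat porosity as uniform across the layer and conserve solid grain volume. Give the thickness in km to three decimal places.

0.054 km

Porosity at 3.9 km: phi = 0.5·exp(−0.428×3.9) = 0.0942
Solid-volume conservation: h(1−phi) = h₀(1−phi₀) ⇒ h = h₀·(1−phi₀)/(1−phi)
h = 0.098 × (1 − 0.5)/(1 − 0.0942) = 0.098 × 0.5520 = 0.0541 km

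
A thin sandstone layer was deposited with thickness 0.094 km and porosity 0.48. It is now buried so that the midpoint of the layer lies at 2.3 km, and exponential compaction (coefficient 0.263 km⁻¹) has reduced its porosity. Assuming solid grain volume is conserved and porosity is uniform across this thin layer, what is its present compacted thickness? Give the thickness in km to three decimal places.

0.066 km

Porosity at 2.3 km: n = 0.48·exp(−0.263×2.3) = 0.2621
Solid-volume conservation: h(1−n) = h₀(1−n₀) ⇒ h = h₀·(1−n₀)/(1−n)
h = 0.094 × (1 − 0.48)/(1 − 0.2621) = 0.094 × 0.7047 = 0.0662 km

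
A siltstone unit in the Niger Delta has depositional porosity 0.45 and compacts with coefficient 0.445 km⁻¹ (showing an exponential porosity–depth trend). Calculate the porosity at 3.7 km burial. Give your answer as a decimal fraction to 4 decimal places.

n = n₀·exp(−c·z) = 0.45 × exp(−0.445 × 3.7) = 0.45 × exp(−1.647)
  = 0.45 × 0.1927 = 0.0867

0.0867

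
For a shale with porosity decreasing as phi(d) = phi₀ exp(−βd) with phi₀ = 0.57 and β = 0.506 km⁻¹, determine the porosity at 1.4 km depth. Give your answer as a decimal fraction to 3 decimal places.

0.281

phi = phi₀·exp(−β·d) = 0.57 × exp(−0.506 × 1.4) = 0.57 × exp(−0.7084)
  = 0.57 × 0.4924 = 0.2807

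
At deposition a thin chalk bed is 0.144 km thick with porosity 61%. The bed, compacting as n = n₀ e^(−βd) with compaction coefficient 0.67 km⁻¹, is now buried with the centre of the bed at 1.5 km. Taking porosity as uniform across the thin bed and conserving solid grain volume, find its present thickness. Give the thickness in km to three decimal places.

0.072 km

Porosity at 1.5 km: n = 0.61·exp(−0.67×1.5) = 0.2233
Solid-volume conservation: h(1−n) = h₀(1−n₀) ⇒ h = h₀·(1−n₀)/(1−n)
h = 0.144 × (1 − 0.61)/(1 − 0.2233) = 0.144 × 0.5021 = 0.0723 km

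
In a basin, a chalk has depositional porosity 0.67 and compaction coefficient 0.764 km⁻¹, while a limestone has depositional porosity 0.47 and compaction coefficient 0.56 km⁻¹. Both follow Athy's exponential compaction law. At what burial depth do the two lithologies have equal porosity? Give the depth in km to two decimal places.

Set n₀ₐ e^(−cₐz) = n₀ᵦ e^(−cᵦz) ⇒ ln(n₀ₐ/n₀ᵦ) = (cₐ − cᵦ)·z
z = ln(0.67/0.47) / (0.764 − 0.56) = 0.3545 / 0.204 = 1.738 km

1.74 km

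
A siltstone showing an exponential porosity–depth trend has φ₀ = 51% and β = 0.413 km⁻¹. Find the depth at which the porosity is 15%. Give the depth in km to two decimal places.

Invert Athy's law: Z = ln(φ₀/φ) / β
Z = ln(0.51/0.15) / 0.413 = ln(3.4) / 0.413 = 1.2238 / 0.413 = 2.963 km

2.96 km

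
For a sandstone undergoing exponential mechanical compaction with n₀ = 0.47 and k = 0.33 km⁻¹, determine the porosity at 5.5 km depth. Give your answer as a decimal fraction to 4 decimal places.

0.0765

n = n₀·exp(−k·z) = 0.47 × exp(−0.33 × 5.5) = 0.47 × exp(−1.815)
  = 0.47 × 0.1628 = 0.0765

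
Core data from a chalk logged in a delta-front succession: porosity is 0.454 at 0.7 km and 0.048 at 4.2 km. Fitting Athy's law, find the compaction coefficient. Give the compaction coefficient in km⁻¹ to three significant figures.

Athy: n(Z) = n₀ e^(−βZ) ⇒ n₁/n₂ = e^{β(Z₂−Z₁)} ⇒ β = ln(n₁/n₂)/(Z₂−Z₁)
β = ln(0.454/0.048) / (4.2 − 0.7) = ln(9.458) / 3.5 = 2.2469 / 3.5 = 0.642 km⁻¹

0.642 km⁻¹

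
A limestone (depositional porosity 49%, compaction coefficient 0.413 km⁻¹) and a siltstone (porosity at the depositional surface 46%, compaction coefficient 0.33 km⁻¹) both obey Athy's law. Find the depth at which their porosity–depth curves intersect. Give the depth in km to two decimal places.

Set n₀ₐ e^(−kₐZ) = n₀ᵦ e^(−kᵦZ) ⇒ ln(n₀ₐ/n₀ᵦ) = (kₐ − kᵦ)·Z
Z = ln(0.49/0.46) / (0.413 − 0.33) = 0.0632 / 0.083 = 0.761 km

0.76 km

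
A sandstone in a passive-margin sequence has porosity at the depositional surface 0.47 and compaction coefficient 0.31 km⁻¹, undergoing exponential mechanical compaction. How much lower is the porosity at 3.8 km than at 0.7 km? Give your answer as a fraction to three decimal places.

0.234

phi(0.7) = 0.47·e^(−0.31×0.7) = 0.3783
phi(3.8) = 0.47·e^(−0.31×3.8) = 0.1447
Δphi = 0.3783 − 0.1447 = 0.2336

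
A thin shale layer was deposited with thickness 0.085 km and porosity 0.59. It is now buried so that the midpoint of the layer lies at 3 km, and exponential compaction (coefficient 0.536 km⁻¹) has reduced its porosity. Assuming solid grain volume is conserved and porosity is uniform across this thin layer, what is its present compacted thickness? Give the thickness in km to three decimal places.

0.040 km

Porosity at 3 km: n = 0.59·exp(−0.536×3) = 0.1182
Solid-volume conservation: h(1−n) = h₀(1−n₀) ⇒ h = h₀·(1−n₀)/(1−n)
h = 0.085 × (1 − 0.59)/(1 − 0.1182) = 0.085 × 0.4649 = 0.0395 km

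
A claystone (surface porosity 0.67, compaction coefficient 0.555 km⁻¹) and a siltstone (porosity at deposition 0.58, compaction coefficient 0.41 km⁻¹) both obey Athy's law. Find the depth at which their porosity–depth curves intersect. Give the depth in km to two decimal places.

Set n₀ₐ e^(−βₐd) = n₀ᵦ e^(−βᵦd) ⇒ ln(n₀ₐ/n₀ᵦ) = (βₐ − βᵦ)·d
d = ln(0.67/0.58) / (0.555 − 0.41) = 0.1442 / 0.145 = 0.995 km

0.99 km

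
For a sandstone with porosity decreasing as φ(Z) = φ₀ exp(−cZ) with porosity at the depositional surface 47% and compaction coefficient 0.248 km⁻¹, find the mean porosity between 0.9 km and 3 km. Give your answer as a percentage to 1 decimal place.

29.3%

⟨φ⟩ = (1/(Z₂−Z₁)) ∫ φ₀ e^(−cZ) dZ = φ₀·(e^(−c·Z₁) − e^(−c·Z₂)) / (c·(Z₂−Z₁))
e^(−0.248×0.9) = 0.8000; e^(−0.248×3) = 0.4752
⟨φ⟩ = 0.47 × (0.8000 − 0.4752) / (0.248 × 2.1) = 0.47 × 0.6236 = 0.2931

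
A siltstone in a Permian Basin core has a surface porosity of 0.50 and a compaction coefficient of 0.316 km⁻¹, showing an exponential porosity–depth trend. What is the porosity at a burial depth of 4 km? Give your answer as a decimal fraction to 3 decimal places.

0.141

φ = φ₀·exp(−k·d) = 0.5 × exp(−0.316 × 4) = 0.5 × exp(−1.264)
  = 0.5 × 0.2825 = 0.1413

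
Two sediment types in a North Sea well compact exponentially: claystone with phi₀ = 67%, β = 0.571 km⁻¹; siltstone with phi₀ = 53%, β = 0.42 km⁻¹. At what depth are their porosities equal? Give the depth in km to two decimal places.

Set phi₀ₐ e^(−βₐZ) = phi₀ᵦ e^(−βᵦZ) ⇒ ln(phi₀ₐ/phi₀ᵦ) = (βₐ − βᵦ)·Z
Z = ln(0.67/0.53) / (0.571 − 0.42) = 0.2344 / 0.151 = 1.552 km

1.55 km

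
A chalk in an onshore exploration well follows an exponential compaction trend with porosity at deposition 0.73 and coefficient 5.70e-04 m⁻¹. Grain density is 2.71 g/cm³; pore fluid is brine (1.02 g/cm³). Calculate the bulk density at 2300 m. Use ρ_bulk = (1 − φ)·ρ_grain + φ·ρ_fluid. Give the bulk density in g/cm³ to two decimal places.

Working in km (1 km = 1000 m; k in km⁻¹ = k in m⁻¹ × 1000):
Porosity at depth: φ = 0.73·exp(−0.57×2.3) = 0.73×0.2696 = 0.1968
Bulk density: ρ_b = (1−φ)ρ_g + φ·ρ_f = 0.8032×2.71 + 0.1968×1.02
       = 2.177 + 0.201 = 2.377 g/cm³

2.38 g/cm³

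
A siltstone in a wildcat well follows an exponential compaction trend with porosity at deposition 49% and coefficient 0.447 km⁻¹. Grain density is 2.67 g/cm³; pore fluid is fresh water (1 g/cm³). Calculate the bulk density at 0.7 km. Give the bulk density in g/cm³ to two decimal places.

2.07 g/cm³

Porosity at depth: phi = 0.49·exp(−0.447×0.7) = 0.49×0.7313 = 0.3583
Bulk density: ρ_b = (1−phi)ρ_g + phi·ρ_f = 0.6417×2.67 + 0.3583×1
       = 1.713 + 0.358 = 2.072 g/cm³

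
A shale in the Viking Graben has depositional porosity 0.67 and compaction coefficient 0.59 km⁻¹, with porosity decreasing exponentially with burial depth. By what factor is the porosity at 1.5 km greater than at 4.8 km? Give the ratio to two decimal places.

7.01

phi(Z₁)/phi(Z₂) = e^(−β·Z₁)/e^(−β·Z₂) = e^{β(Z₂−Z₁)}
= exp(0.59 × 3.3) = exp(1.947) = 7.0076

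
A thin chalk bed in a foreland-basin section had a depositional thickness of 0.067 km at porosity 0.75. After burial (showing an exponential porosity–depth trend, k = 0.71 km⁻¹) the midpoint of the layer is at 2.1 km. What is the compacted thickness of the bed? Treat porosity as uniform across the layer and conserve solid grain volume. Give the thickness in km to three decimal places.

0.020 km

Porosity at 2.1 km: φ = 0.75·exp(−0.71×2.1) = 0.1689
Solid-volume conservation: h(1−φ) = h₀(1−φ₀) ⇒ h = h₀·(1−φ₀)/(1−φ)
h = 0.067 × (1 − 0.75)/(1 − 0.1689) = 0.067 × 0.3008 = 0.0202 km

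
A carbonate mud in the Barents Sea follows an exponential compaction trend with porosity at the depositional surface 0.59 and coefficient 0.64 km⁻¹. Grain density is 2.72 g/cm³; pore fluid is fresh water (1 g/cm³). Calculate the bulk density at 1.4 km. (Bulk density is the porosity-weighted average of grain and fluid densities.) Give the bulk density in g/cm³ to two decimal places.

2.31 g/cm³

Porosity at depth: phi = 0.59·exp(−0.64×1.4) = 0.59×0.4082 = 0.2408
Bulk density: ρ_b = (1−phi)ρ_g + phi·ρ_f = 0.7592×2.72 + 0.2408×1
       = 2.065 + 0.241 = 2.306 g/cm³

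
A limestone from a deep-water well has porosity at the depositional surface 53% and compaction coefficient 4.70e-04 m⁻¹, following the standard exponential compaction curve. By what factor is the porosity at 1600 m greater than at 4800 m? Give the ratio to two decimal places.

Working in km (1 km = 1000 m; c in km⁻¹ = c in m⁻¹ × 1000):
n(z₁)/n(z₂) = e^(−c·z₁)/e^(−c·z₂) = e^{c(z₂−z₁)}
= exp(0.47 × 3.2) = exp(1.504) = 4.4997

4.50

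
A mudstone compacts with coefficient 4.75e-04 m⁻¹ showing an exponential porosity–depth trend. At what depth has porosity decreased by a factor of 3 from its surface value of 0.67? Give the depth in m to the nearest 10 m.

2310 m

Working in km (1 km = 1000 m; β in km⁻¹ = β in m⁻¹ × 1000):
n/n₀ = 1/3 ⇒ exp(−β·d) = 1/3 ⇒ d = ln(3) / β
d = 1.0986 / 0.475 = 2.313 km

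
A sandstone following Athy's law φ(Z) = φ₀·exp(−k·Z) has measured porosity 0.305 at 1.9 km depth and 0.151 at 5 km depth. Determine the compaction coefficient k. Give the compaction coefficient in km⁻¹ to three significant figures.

Athy: φ(Z) = φ₀ e^(−kZ) ⇒ φ₁/φ₂ = e^{k(Z₂−Z₁)} ⇒ k = ln(φ₁/φ₂)/(Z₂−Z₁)
k = ln(0.305/0.151) / (5 − 1.9) = ln(2.02) / 3.1 = 0.7030 / 3.1 = 0.2268 km⁻¹

0.227 km⁻¹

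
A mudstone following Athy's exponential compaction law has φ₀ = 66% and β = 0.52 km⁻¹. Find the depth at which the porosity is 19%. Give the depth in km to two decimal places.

2.39 km

Invert Athy's law: z = ln(φ₀/φ) / β
z = ln(0.66/0.19) / 0.52 = ln(3.474) / 0.52 = 1.2452 / 0.52 = 2.395 km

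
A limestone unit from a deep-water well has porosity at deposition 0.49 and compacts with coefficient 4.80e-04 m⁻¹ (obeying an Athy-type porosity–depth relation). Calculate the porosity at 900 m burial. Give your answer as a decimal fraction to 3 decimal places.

0.318

Working in km (1 km = 1000 m; c in km⁻¹ = c in m⁻¹ × 1000):
φ = φ₀·exp(−c·z) = 0.49 × exp(−0.48 × 0.9) = 0.49 × exp(−0.432)
  = 0.49 × 0.6492 = 0.3181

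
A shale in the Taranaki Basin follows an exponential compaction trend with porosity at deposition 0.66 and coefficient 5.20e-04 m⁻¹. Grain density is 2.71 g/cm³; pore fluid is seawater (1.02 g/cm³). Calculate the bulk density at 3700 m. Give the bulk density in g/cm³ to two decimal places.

Working in km (1 km = 1000 m; β in km⁻¹ = β in m⁻¹ × 1000):
Porosity at depth: φ = 0.66·exp(−0.52×3.7) = 0.66×0.1460 = 0.0964
Bulk density: ρ_b = (1−φ)ρ_g + φ·ρ_f = 0.9036×2.71 + 0.0964×1.02
       = 2.449 + 0.098 = 2.547 g/cm³

2.55 g/cm³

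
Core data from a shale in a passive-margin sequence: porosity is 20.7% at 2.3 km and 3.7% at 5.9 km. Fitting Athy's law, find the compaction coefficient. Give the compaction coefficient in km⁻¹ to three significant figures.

0.478 km⁻¹

Athy: φ(z) = φ₀ e^(−kz) ⇒ φ₁/φ₂ = e^{k(z₂−z₁)} ⇒ k = ln(φ₁/φ₂)/(z₂−z₁)
k = ln(0.207/0.037) / (5.9 − 2.3) = ln(5.595) / 3.6 = 1.7218 / 3.6 = 0.4783 km⁻¹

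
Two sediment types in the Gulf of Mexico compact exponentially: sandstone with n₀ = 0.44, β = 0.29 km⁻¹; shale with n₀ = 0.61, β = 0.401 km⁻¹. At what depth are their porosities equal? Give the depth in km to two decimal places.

Set n₀ₐ e^(−βₐZ) = n₀ᵦ e^(−βᵦZ) ⇒ ln(n₀ₐ/n₀ᵦ) = (βₐ − βᵦ)·Z
Z = ln(0.44/0.61) / (0.29 − 0.401) = -0.3267 / -0.111 = 2.943 km

2.94 km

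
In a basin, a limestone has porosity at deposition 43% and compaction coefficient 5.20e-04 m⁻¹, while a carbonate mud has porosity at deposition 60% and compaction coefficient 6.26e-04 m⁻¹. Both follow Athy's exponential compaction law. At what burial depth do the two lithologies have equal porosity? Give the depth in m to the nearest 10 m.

Working in km (1 km = 1000 m; c in km⁻¹ = c in m⁻¹ × 1000):
Set phi₀ₐ e^(−cₐd) = phi₀ᵦ e^(−cᵦd) ⇒ ln(phi₀ₐ/phi₀ᵦ) = (cₐ − cᵦ)·d
d = ln(0.43/0.6) / (0.52 − 0.626) = -0.3331 / -0.106 = 3.143 km

3140 m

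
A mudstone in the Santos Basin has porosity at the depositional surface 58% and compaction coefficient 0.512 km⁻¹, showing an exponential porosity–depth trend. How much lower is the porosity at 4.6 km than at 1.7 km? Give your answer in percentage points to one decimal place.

18.8 percentage points

phi(1.7) = 0.58·e^(−0.512×1.7) = 0.2429
phi(4.6) = 0.58·e^(−0.512×4.6) = 0.0550
Δphi = 0.2429 − 0.0550 = 0.1879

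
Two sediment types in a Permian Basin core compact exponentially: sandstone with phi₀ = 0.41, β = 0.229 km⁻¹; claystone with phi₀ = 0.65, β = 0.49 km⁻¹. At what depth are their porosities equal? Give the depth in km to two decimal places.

1.77 km

Set phi₀ₐ e^(−βₐd) = phi₀ᵦ e^(−βᵦd) ⇒ ln(phi₀ₐ/phi₀ᵦ) = (βₐ − βᵦ)·d
d = ln(0.41/0.65) / (0.229 − 0.49) = -0.4608 / -0.261 = 1.766 km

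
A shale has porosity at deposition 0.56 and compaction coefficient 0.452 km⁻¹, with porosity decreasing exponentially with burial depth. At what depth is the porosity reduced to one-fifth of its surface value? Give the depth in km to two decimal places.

3.56 km

φ/φ₀ = 1/5 ⇒ exp(−k·d) = 1/5 ⇒ d = ln(5) / k
d = 1.6094 / 0.452 = 3.561 km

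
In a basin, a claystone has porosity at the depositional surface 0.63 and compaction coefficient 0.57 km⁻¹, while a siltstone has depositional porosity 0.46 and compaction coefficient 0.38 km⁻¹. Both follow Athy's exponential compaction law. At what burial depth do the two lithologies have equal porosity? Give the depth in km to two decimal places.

1.66 km

Set phi₀ₐ e^(−βₐZ) = phi₀ᵦ e^(−βᵦZ) ⇒ ln(phi₀ₐ/phi₀ᵦ) = (βₐ − βᵦ)·Z
Z = ln(0.63/0.46) / (0.57 − 0.38) = 0.3145 / 0.19 = 1.655 km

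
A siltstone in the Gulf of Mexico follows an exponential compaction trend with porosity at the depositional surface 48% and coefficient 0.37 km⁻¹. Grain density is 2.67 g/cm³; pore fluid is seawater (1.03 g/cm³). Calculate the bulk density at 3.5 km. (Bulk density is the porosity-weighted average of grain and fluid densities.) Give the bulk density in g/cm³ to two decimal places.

Porosity at depth: n = 0.48·exp(−0.37×3.5) = 0.48×0.2739 = 0.1315
Bulk density: ρ_b = (1−n)ρ_g + n·ρ_f = 0.8685×2.67 + 0.1315×1.03
       = 2.319 + 0.135 = 2.454 g/cm³

2.45 g/cm³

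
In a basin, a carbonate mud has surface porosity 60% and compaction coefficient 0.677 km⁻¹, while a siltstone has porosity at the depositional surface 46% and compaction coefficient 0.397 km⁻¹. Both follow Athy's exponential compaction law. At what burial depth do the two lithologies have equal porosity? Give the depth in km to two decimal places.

Set n₀ₐ e^(−cₐz) = n₀ᵦ e^(−cᵦz) ⇒ ln(n₀ₐ/n₀ᵦ) = (cₐ − cᵦ)·z
z = ln(0.6/0.46) / (0.677 − 0.397) = 0.2657 / 0.28 = 0.949 km

0.95 km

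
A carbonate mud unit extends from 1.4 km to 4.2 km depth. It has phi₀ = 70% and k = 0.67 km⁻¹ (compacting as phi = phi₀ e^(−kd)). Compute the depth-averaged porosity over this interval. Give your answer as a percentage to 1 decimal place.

⟨phi⟩ = (1/(d₂−d₁)) ∫ phi₀ e^(−kd) dd = phi₀·(e^(−k·d₁) − e^(−k·d₂)) / (k·(d₂−d₁))
e^(−0.67×1.4) = 0.3914; e^(−0.67×4.2) = 0.0600
⟨phi⟩ = 0.7 × (0.3914 − 0.0600) / (0.67 × 2.8) = 0.7 × 0.1767 = 0.1237

12.4%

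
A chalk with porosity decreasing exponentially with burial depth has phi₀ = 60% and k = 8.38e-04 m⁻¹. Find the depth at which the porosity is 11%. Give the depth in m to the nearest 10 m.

2020 m

Working in km (1 km = 1000 m; k in km⁻¹ = k in m⁻¹ × 1000):
Invert Athy's law: d = ln(phi₀/phi) / k
d = ln(0.6/0.11) / 0.838 = ln(5.455) / 0.838 = 1.6964 / 0.838 = 2.024 km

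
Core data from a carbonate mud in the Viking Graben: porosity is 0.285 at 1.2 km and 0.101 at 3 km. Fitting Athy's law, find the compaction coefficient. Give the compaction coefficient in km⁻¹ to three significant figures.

Athy: φ(d) = φ₀ e^(−kd) ⇒ φ₁/φ₂ = e^{k(d₂−d₁)} ⇒ k = ln(φ₁/φ₂)/(d₂−d₁)
k = ln(0.285/0.101) / (3 − 1.2) = ln(2.822) / 1.8 = 1.0374 / 1.8 = 0.5763 km⁻¹

0.576 km⁻¹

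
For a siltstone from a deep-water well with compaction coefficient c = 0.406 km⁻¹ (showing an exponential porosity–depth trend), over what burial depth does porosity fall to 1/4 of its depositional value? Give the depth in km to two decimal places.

3.41 km

φ/φ₀ = 1/4 ⇒ exp(−c·Z) = 1/4 ⇒ Z = ln(4) / c
Z = 1.3863 / 0.406 = 3.415 km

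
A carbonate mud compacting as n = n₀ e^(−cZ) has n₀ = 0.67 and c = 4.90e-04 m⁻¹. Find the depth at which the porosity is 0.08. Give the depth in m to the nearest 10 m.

4340 m

Working in km (1 km = 1000 m; c in km⁻¹ = c in m⁻¹ × 1000):
Invert Athy's law: Z = ln(n₀/n) / c
Z = ln(0.67/0.08) / 0.49 = ln(8.375) / 0.49 = 2.1253 / 0.49 = 4.337 km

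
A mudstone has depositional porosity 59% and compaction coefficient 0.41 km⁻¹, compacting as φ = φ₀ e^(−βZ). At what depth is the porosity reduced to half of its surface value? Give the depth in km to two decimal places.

φ/φ₀ = 1/2 ⇒ exp(−β·Z) = 1/2 ⇒ Z = ln(2) / β
Z = 0.6931 / 0.41 = 1.691 km

1.69 km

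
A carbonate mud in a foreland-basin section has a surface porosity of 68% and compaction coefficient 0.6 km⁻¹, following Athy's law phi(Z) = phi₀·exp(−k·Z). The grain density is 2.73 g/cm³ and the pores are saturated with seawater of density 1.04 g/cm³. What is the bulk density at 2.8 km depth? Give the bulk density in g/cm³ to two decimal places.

Porosity at depth: phi = 0.68·exp(−0.6×2.8) = 0.68×0.1864 = 0.1267
Bulk density: ρ_b = (1−phi)ρ_g + phi·ρ_f = 0.8733×2.73 + 0.1267×1.04
       = 2.384 + 0.132 = 2.516 g/cm³

2.52 g/cm³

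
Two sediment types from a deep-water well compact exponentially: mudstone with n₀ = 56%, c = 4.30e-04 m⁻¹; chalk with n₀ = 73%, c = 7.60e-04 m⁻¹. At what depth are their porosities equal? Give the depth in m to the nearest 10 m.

Working in km (1 km = 1000 m; c in km⁻¹ = c in m⁻¹ × 1000):
Set n₀ₐ e^(−cₐd) = n₀ᵦ e^(−cᵦd) ⇒ ln(n₀ₐ/n₀ᵦ) = (cₐ − cᵦ)·d
d = ln(0.56/0.73) / (0.43 − 0.76) = -0.2651 / -0.33 = 0.803 km

800 m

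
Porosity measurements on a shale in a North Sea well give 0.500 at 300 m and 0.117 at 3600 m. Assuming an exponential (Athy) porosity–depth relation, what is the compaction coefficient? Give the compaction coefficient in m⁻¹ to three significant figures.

Working in km (1 km = 1000 m; β in km⁻¹ = β in m⁻¹ × 1000):
Athy: φ(Z) = φ₀ e^(−βZ) ⇒ φ₁/φ₂ = e^{β(Z₂−Z₁)} ⇒ β = ln(φ₁/φ₂)/(Z₂−Z₁)
β = ln(0.5/0.117) / (3.6 − 0.3) = ln(4.274) / 3.3 = 1.4524 / 3.3 = 0.4401 km⁻¹

0.000440 m⁻¹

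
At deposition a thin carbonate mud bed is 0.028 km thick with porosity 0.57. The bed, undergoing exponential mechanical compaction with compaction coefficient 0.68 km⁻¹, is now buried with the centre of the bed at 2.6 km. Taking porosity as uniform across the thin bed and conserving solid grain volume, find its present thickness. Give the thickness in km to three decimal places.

Porosity at 2.6 km: phi = 0.57·exp(−0.68×2.6) = 0.0973
Solid-volume conservation: h(1−phi) = h₀(1−phi₀) ⇒ h = h₀·(1−phi₀)/(1−phi)
h = 0.028 × (1 − 0.57)/(1 − 0.0973) = 0.028 × 0.4763 = 0.0133 km

0.013 km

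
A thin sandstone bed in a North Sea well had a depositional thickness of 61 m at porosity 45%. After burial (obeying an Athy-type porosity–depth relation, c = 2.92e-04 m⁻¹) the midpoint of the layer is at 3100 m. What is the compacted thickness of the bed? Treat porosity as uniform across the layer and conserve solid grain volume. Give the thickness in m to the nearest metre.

Working in km (1 km = 1000 m; c in km⁻¹ = c in m⁻¹ × 1000):
Porosity at 3.1 km: n = 0.45·exp(−0.292×3.1) = 0.1820
Solid-volume conservation: h(1−n) = h₀(1−n₀) ⇒ h = h₀·(1−n₀)/(1−n)
h = 0.061 × (1 − 0.45)/(1 − 0.1820) = 0.061 × 0.6724 = 0.0410 km

41 m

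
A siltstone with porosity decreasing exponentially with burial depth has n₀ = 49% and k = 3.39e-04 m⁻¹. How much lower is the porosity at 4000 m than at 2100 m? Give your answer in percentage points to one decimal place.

Working in km (1 km = 1000 m; k in km⁻¹ = k in m⁻¹ × 1000):
n(2.1) = 0.49·e^(−0.339×2.1) = 0.2404
n(4) = 0.49·e^(−0.339×4) = 0.1263
Δn = 0.2404 − 0.1263 = 0.1142

11.4 percentage points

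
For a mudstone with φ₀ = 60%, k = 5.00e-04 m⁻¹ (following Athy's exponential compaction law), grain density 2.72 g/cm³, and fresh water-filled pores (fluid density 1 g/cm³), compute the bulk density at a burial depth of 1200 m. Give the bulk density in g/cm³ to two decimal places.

Working in km (1 km = 1000 m; k in km⁻¹ = k in m⁻¹ × 1000):
Porosity at depth: φ = 0.6·exp(−0.5×1.2) = 0.6×0.5488 = 0.3293
Bulk density: ρ_b = (1−φ)ρ_g + φ·ρ_f = 0.6707×2.72 + 0.3293×1
       = 1.824 + 0.329 = 2.154 g/cm³

2.15 g/cm³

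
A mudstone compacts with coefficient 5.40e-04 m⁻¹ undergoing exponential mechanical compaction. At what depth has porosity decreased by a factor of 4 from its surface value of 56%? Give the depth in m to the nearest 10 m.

2570 m

Working in km (1 km = 1000 m; k in km⁻¹ = k in m⁻¹ × 1000):
φ/φ₀ = 1/4 ⇒ exp(−k·d) = 1/4 ⇒ d = ln(4) / k
d = 1.3863 / 0.54 = 2.567 km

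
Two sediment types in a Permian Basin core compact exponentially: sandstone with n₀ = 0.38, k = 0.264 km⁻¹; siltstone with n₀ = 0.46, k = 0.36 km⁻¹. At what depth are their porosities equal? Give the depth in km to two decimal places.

1.99 km

Set n₀ₐ e^(−kₐd) = n₀ᵦ e^(−kᵦd) ⇒ ln(n₀ₐ/n₀ᵦ) = (kₐ − kᵦ)·d
d = ln(0.38/0.46) / (0.264 − 0.36) = -0.1911 / -0.096 = 1.990 km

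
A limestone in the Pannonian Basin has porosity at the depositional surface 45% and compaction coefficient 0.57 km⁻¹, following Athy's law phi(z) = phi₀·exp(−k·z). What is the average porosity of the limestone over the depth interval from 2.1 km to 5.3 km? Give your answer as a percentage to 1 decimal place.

⟨phi⟩ = (1/(z₂−z₁)) ∫ phi₀ e^(−kz) dz = phi₀·(e^(−k·z₁) − e^(−k·z₂)) / (k·(z₂−z₁))
e^(−0.57×2.1) = 0.3021; e^(−0.57×5.3) = 0.0488
⟨phi⟩ = 0.45 × (0.3021 − 0.0488) / (0.57 × 3.2) = 0.45 × 0.1389 = 0.0625

6.3%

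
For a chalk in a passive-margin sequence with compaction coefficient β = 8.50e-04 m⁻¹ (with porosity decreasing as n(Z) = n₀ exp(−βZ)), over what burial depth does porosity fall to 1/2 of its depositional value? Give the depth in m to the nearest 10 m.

820 m

Working in km (1 km = 1000 m; β in km⁻¹ = β in m⁻¹ × 1000):
n/n₀ = 1/2 ⇒ exp(−β·Z) = 1/2 ⇒ Z = ln(2) / β
Z = 0.6931 / 0.85 = 0.815 km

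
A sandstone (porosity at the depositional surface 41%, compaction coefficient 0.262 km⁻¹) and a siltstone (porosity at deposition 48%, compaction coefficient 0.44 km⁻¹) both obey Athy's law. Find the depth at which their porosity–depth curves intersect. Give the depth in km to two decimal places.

0.89 km

Set phi₀ₐ e^(−βₐd) = phi₀ᵦ e^(−βᵦd) ⇒ ln(phi₀ₐ/phi₀ᵦ) = (βₐ − βᵦ)·d
d = ln(0.41/0.48) / (0.262 − 0.44) = -0.1576 / -0.178 = 0.886 km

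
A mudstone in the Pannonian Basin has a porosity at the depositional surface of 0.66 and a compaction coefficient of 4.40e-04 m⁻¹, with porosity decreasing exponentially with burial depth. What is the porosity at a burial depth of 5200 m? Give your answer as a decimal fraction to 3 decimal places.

0.067

Working in km (1 km = 1000 m; c in km⁻¹ = c in m⁻¹ × 1000):
φ = φ₀·exp(−c·z) = 0.66 × exp(−0.44 × 5.2) = 0.66 × exp(−2.288)
  = 0.66 × 0.1015 = 0.0670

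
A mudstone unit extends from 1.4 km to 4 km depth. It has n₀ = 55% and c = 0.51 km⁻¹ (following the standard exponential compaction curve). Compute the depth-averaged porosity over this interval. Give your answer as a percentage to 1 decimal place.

14.9%

⟨n⟩ = (1/(d₂−d₁)) ∫ n₀ e^(−cd) dd = n₀·(e^(−c·d₁) − e^(−c·d₂)) / (c·(d₂−d₁))
e^(−0.51×1.4) = 0.4897; e^(−0.51×4) = 0.1300
⟨n⟩ = 0.55 × (0.4897 − 0.1300) / (0.51 × 2.6) = 0.55 × 0.2712 = 0.1492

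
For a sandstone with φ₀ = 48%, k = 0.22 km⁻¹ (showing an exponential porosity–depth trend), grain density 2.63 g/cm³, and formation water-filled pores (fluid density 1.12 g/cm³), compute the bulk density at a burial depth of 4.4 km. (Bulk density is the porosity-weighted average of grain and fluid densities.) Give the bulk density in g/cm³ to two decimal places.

Porosity at depth: φ = 0.48·exp(−0.22×4.4) = 0.48×0.3798 = 0.1823
Bulk density: ρ_b = (1−φ)ρ_g + φ·ρ_f = 0.8177×2.63 + 0.1823×1.12
       = 2.150 + 0.204 = 2.355 g/cm³

2.35 g/cm³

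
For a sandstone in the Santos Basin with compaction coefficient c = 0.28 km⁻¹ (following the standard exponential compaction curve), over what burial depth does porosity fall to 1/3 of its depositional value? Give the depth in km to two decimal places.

n/n₀ = 1/3 ⇒ exp(−c·d) = 1/3 ⇒ d = ln(3) / c
d = 1.0986 / 0.28 = 3.924 km

3.92 km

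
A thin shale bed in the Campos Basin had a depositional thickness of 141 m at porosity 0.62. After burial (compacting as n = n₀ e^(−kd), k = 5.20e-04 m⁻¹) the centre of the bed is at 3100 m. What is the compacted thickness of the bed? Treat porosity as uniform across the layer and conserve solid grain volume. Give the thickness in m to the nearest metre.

Working in km (1 km = 1000 m; k in km⁻¹ = k in m⁻¹ × 1000):
Porosity at 3.1 km: n = 0.62·exp(−0.52×3.1) = 0.1237
Solid-volume conservation: h(1−n) = h₀(1−n₀) ⇒ h = h₀·(1−n₀)/(1−n)
h = 0.141 × (1 − 0.62)/(1 − 0.1237) = 0.141 × 0.4336 = 0.0611 km

61 m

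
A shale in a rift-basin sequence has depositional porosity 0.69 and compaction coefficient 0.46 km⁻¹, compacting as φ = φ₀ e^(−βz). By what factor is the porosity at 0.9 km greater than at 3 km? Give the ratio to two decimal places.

2.63

φ(z₁)/φ(z₂) = e^(−β·z₁)/e^(−β·z₂) = e^{β(z₂−z₁)}
= exp(0.46 × 2.1) = exp(0.966) = 2.6274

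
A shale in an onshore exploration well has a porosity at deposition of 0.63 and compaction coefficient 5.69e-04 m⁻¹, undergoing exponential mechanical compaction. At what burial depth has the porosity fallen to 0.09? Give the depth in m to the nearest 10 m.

3420 m

Working in km (1 km = 1000 m; c in km⁻¹ = c in m⁻¹ × 1000):
Invert Athy's law: Z = ln(phi₀/phi) / c
Z = ln(0.63/0.09) / 0.569 = ln(7) / 0.569 = 1.9459 / 0.569 = 3.420 km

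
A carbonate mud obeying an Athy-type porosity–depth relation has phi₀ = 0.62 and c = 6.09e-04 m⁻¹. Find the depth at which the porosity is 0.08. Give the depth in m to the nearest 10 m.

3360 m

Working in km (1 km = 1000 m; c in km⁻¹ = c in m⁻¹ × 1000):
Invert Athy's law: z = ln(phi₀/phi) / c
z = ln(0.62/0.08) / 0.609 = ln(7.75) / 0.609 = 2.0477 / 0.609 = 3.362 km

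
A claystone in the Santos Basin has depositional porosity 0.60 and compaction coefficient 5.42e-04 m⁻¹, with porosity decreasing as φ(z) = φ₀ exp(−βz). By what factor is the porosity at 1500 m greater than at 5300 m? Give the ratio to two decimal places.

Working in km (1 km = 1000 m; β in km⁻¹ = β in m⁻¹ × 1000):
φ(z₁)/φ(z₂) = e^(−β·z₁)/e^(−β·z₂) = e^{β(z₂−z₁)}
= exp(0.542 × 3.8) = exp(2.06) = 7.8428

7.84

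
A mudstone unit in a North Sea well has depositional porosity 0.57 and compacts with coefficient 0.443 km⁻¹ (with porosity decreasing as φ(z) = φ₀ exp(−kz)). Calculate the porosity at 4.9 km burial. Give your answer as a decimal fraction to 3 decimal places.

0.065

φ = φ₀·exp(−k·z) = 0.57 × exp(−0.443 × 4.9) = 0.57 × exp(−2.171)
  = 0.57 × 0.1141 = 0.0650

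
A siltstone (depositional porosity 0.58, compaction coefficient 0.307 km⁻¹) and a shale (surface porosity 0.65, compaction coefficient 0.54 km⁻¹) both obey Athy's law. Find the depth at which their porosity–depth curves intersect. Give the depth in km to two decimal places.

Set n₀ₐ e^(−kₐz) = n₀ᵦ e^(−kᵦz) ⇒ ln(n₀ₐ/n₀ᵦ) = (kₐ − kᵦ)·z
z = ln(0.58/0.65) / (0.307 − 0.54) = -0.1139 / -0.233 = 0.489 km

0.49 km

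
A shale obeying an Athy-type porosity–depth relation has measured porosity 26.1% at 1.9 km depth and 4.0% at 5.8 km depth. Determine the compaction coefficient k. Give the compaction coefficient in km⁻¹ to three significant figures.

Athy: φ(d) = φ₀ e^(−kd) ⇒ φ₁/φ₂ = e^{k(d₂−d₁)} ⇒ k = ln(φ₁/φ₂)/(d₂−d₁)
k = ln(0.261/0.04) / (5.8 − 1.9) = ln(6.525) / 3.9 = 1.8756 / 3.9 = 0.4809 km⁻¹

0.481 km⁻¹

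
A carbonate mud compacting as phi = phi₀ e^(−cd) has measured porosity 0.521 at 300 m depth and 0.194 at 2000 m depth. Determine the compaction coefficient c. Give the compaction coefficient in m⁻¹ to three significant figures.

0.000581 m⁻¹

Working in km (1 km = 1000 m; c in km⁻¹ = c in m⁻¹ × 1000):
Athy: phi(d) = phi₀ e^(−cd) ⇒ phi₁/phi₂ = e^{c(d₂−d₁)} ⇒ c = ln(phi₁/phi₂)/(d₂−d₁)
c = ln(0.521/0.194) / (2 − 0.3) = ln(2.686) / 1.7 = 0.9879 / 1.7 = 0.5811 km⁻¹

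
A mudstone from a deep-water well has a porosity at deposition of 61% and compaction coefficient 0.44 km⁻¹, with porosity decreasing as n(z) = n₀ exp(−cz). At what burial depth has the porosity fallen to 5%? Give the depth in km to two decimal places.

5.69 km

Invert Athy's law: z = ln(n₀/n) / c
z = ln(0.61/0.05) / 0.44 = ln(12.2) / 0.44 = 2.5014 / 0.44 = 5.685 km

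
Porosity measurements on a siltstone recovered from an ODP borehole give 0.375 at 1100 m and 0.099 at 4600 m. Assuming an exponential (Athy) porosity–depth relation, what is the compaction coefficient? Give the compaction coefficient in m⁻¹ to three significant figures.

0.000381 m⁻¹

Working in km (1 km = 1000 m; c in km⁻¹ = c in m⁻¹ × 1000):
Athy: n(z) = n₀ e^(−cz) ⇒ n₁/n₂ = e^{c(z₂−z₁)} ⇒ c = ln(n₁/n₂)/(z₂−z₁)
c = ln(0.375/0.099) / (4.6 − 1.1) = ln(3.788) / 3.5 = 1.3318 / 3.5 = 0.3805 km⁻¹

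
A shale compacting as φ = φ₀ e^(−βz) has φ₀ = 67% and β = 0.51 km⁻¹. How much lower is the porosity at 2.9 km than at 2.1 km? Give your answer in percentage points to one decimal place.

7.7 percentage points

φ(2.1) = 0.67·e^(−0.51×2.1) = 0.2296
φ(2.9) = 0.67·e^(−0.51×2.9) = 0.1527
Δφ = 0.2296 − 0.1527 = 0.0769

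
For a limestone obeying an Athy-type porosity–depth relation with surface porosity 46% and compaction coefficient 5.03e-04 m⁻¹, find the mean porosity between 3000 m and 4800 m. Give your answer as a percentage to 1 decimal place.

Working in km (1 km = 1000 m; β in km⁻¹ = β in m⁻¹ × 1000):
⟨n⟩ = (1/(z₂−z₁)) ∫ n₀ e^(−βz) dz = n₀·(e^(−β·z₁) − e^(−β·z₂)) / (β·(z₂−z₁))
e^(−0.503×3) = 0.2211; e^(−0.503×4.8) = 0.0894
⟨n⟩ = 0.46 × (0.2211 − 0.0894) / (0.503 × 1.8) = 0.46 × 0.1455 = 0.0669

6.7%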